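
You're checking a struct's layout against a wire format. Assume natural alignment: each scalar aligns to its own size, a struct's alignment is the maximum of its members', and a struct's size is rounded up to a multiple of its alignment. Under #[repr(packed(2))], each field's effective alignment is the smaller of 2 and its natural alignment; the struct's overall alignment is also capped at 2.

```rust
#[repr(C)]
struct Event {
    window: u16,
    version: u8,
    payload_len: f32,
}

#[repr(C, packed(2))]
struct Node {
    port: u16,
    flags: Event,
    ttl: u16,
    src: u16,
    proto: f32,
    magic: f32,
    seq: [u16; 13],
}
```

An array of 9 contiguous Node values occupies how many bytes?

Event: @0: window [2B, align 2] → 2; @2: version [1B, align 1] → 3; +1 pad (align 4); @4: payload_len [4B, align 4] → 8; size 8, align 4
@0: port [2B, align 2] → 2
@2: flags [8B, align 2] → 10
@10: ttl [2B, align 2] → 12
@12: src [2B, align 2] → 14
@14: proto [4B, align 2] → 18
@18: magic [4B, align 2] → 22
@22: seq [26B, align 2] → 48
size 48, align 2
array of 9: 9 × 48 = 432

432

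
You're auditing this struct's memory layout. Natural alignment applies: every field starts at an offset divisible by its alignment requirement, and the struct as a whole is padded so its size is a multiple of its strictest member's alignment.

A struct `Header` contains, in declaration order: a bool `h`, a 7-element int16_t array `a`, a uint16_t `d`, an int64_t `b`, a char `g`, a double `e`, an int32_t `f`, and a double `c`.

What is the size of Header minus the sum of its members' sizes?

18

h at 0 (size 1, align 1) → ends 1
pad 1 to align 2 for a
a at 2 (size 14, align 2) → ends 16
d at 16 (size 2, align 2) → ends 18
pad 6 to align 8 for b
b at 24 (size 8, align 8) → ends 32
g at 32 (size 1, align 1) → ends 33
pad 7 to align 8 for e
e at 40 (size 8, align 8) → ends 48
f at 48 (size 4, align 4) → ends 52
pad 4 to align 8 for c
c at 56 (size 8, align 8) → ends 64
total 64 bytes, alignment 8
data bytes 46, size 64 → padding 18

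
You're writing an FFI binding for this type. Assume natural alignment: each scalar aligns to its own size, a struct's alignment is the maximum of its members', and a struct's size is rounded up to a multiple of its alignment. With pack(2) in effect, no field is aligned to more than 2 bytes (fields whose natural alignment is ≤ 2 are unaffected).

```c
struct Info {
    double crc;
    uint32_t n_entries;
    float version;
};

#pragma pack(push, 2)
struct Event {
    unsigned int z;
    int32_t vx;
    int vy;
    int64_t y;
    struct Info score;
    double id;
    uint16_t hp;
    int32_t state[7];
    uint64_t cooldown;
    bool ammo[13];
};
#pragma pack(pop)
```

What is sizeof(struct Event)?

Info: crc at 0 (size 8, align 8) → ends 8; n_entries at 8 (size 4, align 4) → ends 12; version at 12 (size 4, align 4) → ends 16; total 16 bytes, alignment 8
z at 0 (size 4, align 2) → ends 4
vx at 4 (size 4, align 2) → ends 8
vy at 8 (size 4, align 2) → ends 12
y at 12 (size 8, align 2) → ends 20
score at 20 (size 16, align 2) → ends 36
id at 36 (size 8, align 2) → ends 44
hp at 44 (size 2, align 2) → ends 46
state at 46 (size 28, align 2) → ends 74
cooldown at 74 (size 8, align 2) → ends 82
ammo at 82 (size 13, align 1) → ends 95
tail pad 1 to reach multiple of 2
total 96 bytes, alignment 2

96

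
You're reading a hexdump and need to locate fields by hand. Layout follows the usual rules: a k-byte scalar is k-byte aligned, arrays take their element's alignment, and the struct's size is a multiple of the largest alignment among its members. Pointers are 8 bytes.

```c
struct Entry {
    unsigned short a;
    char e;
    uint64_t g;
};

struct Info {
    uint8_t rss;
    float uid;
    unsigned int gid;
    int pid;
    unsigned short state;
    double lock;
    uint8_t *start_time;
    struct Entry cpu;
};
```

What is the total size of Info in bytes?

56 bytes

Entry: 0..2  a  (2B, 2-aligned); 2..3  e  (1B, 1-aligned); 3..8  -- padding (5B); 8..16  g  (8B, 8-aligned); sizeof = 16, alignof = 8
0..1  rss  (1B, 1-aligned)
1..4  -- padding (3B)
4..8  uid  (4B, 4-aligned)
8..12  gid  (4B, 4-aligned)
12..16  pid  (4B, 4-aligned)
16..18  state  (2B, 2-aligned)
18..24  -- padding (6B)
24..32  lock  (8B, 8-aligned)
32..40  start_time  (8B, 8-aligned)
40..56  cpu  (16B, 8-aligned)
sizeof = 56, alignof = 8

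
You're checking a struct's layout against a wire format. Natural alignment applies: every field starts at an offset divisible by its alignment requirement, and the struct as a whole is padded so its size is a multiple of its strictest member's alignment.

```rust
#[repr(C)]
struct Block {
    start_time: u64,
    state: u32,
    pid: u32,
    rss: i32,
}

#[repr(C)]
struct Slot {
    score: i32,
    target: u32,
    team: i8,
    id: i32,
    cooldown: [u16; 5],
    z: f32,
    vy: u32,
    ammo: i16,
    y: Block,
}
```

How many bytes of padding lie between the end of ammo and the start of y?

2

Block: @0: start_time [8B, align 8] → 8; @8: state [4B, align 4] → 12; @12: pid [4B, align 4] → 16; @16: rss [4B, align 4] → 20; +4 tail pad (align 8); size 24, align 8
@0: score [4B, align 4] → 4
@4: target [4B, align 4] → 8
@8: team [1B, align 1] → 9
+3 pad (align 4)
@12: id [4B, align 4] → 16
@16: cooldown [10B, align 2] → 26
+2 pad (align 4)
@28: z [4B, align 4] → 32
@32: vy [4B, align 4] → 36
@36: ammo [2B, align 2] → 38
+2 pad (align 8)
@40: y [24B, align 8] → 64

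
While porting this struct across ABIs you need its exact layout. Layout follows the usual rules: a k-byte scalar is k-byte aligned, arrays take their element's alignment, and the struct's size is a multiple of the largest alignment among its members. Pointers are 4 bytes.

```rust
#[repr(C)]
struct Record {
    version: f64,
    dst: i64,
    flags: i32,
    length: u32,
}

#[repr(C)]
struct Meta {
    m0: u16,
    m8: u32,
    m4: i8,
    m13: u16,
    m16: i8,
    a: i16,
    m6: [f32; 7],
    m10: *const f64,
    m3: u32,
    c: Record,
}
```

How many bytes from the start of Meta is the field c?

56

Record: 0..8  version  (8B, 8-aligned); 8..16  dst  (8B, 8-aligned); 16..20  flags  (4B, 4-aligned); 20..24  length  (4B, 4-aligned); sizeof = 24, alignof = 8
0..2  m0  (2B, 2-aligned)
2..4  -- padding (2B)
4..8  m8  (4B, 4-aligned)
8..9  m4  (1B, 1-aligned)
9..10  -- padding (1B)
10..12  m13  (2B, 2-aligned)
12..13  m16  (1B, 1-aligned)
13..14  -- padding (1B)
14..16  a  (2B, 2-aligned)
16..44  m6  (28B, 4-aligned)
44..48  m10  (4B, 4-aligned)
48..52  m3  (4B, 4-aligned)
52..56  -- padding (4B)
56..80  c  (24B, 8-aligned)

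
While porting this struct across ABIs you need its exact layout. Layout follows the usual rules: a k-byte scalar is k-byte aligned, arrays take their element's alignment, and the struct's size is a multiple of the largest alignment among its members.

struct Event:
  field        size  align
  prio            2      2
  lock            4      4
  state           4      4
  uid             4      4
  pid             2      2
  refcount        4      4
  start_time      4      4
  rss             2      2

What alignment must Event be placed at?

4

member alignments: prio=2, lock=4, state=4, uid=4, pid=2, refcount=4, start_time=4, rss=2
max = 4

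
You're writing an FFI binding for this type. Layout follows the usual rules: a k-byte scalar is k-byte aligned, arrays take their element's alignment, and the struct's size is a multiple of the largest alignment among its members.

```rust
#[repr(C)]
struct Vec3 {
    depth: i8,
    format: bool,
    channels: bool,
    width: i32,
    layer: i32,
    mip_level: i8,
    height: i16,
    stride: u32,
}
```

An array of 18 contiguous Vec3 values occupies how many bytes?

depth at 0 (size 1, align 1) → ends 1
format at 1 (size 1, align 1) → ends 2
channels at 2 (size 1, align 1) → ends 3
pad 1 to align 4 for width
width at 4 (size 4, align 4) → ends 8
layer at 8 (size 4, align 4) → ends 12
mip_level at 12 (size 1, align 1) → ends 13
pad 1 to align 2 for height
height at 14 (size 2, align 2) → ends 16
stride at 16 (size 4, align 4) → ends 20
total 20 bytes, alignment 4
array of 18: 18 × 20 = 360

360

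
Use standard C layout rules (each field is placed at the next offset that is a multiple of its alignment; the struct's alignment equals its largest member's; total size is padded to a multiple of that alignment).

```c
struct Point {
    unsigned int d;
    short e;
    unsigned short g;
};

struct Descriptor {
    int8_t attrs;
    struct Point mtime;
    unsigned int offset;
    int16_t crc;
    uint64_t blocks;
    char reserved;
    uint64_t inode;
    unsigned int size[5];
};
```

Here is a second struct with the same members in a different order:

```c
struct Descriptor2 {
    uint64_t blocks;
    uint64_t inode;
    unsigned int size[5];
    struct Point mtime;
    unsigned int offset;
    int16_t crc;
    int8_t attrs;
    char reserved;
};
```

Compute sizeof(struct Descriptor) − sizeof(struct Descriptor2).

Point: d at 0 (size 4, align 4) → ends 4; e at 4 (size 2, align 2) → ends 6; g at 6 (size 2, align 2) → ends 8; total 8 bytes, alignment 4
attrs at 0 (size 1, align 1) → ends 1
pad 3 to align 4 for mtime
mtime at 4 (size 8, align 4) → ends 12
offset at 12 (size 4, align 4) → ends 16
crc at 16 (size 2, align 2) → ends 18
pad 6 to align 8 for blocks
blocks at 24 (size 8, align 8) → ends 32
reserved at 32 (size 1, align 1) → ends 33
pad 7 to align 8 for inode
inode at 40 (size 8, align 8) → ends 48
size at 48 (size 20, align 4) → ends 68
tail pad 4 to reach multiple of 8
total 72 bytes, alignment 8
— Descriptor2 —
blocks at 0 (size 8, align 8) → ends 8
inode at 8 (size 8, align 8) → ends 16
size at 16 (size 20, align 4) → ends 36
mtime at 36 (size 8, align 4) → ends 44
offset at 44 (size 4, align 4) → ends 48
crc at 48 (size 2, align 2) → ends 50
attrs at 50 (size 1, align 1) → ends 51
reserved at 51 (size 1, align 1) → ends 52
tail pad 4 to reach multiple of 8
total 56 bytes, alignment 8
72 − 56 = 16

16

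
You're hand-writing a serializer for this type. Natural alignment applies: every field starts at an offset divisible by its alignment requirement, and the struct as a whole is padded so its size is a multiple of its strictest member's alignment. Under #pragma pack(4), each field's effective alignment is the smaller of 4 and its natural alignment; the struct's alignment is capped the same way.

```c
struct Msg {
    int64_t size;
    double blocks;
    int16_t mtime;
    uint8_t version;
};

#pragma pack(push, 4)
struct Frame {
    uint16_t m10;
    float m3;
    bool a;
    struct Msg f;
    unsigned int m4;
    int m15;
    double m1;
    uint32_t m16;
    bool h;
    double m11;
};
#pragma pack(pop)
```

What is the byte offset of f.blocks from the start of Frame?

20

Msg: @0: size [8B, align 8] → 8; @8: blocks [8B, align 8] → 16; @16: mtime [2B, align 2] → 18; @18: version [1B, align 1] → 19; +5 tail pad (align 8); size 24, align 8
@0: m10 [2B, align 2] → 2
+2 pad (align 4)
@4: m3 [4B, align 4] → 8
@8: a [1B, align 1] → 9
+3 pad (align 4)
@12: f [24B, align 4] → 36
within Msg: blocks at 8
12 + 8 = 20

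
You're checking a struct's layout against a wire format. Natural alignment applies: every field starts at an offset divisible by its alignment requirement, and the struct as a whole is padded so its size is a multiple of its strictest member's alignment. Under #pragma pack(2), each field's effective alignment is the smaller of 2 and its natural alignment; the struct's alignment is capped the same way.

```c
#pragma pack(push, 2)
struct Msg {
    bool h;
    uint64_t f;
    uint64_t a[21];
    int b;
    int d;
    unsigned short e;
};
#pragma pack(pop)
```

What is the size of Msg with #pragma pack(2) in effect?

188

0..1  h  (1B, 1-aligned)
1..2  -- padding (1B)
2..10  f  (8B, 2-aligned)
10..178  a  (168B, 2-aligned)
178..182  b  (4B, 2-aligned)
182..186  d  (4B, 2-aligned)
186..188  e  (2B, 2-aligned)
sizeof = 188, alignof = 2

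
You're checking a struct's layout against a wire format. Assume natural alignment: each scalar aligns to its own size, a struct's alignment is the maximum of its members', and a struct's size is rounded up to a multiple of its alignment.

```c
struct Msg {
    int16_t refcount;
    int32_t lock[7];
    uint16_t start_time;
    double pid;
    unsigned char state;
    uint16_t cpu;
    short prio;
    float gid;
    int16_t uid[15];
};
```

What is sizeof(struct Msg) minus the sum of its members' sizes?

17

@0: refcount [2B, align 2] → 2
+2 pad (align 4)
@4: lock [28B, align 4] → 32
@32: start_time [2B, align 2] → 34
+6 pad (align 8)
@40: pid [8B, align 8] → 48
@48: state [1B, align 1] → 49
+1 pad (align 2)
@50: cpu [2B, align 2] → 52
@52: prio [2B, align 2] → 54
+2 pad (align 4)
@56: gid [4B, align 4] → 60
@60: uid [30B, align 2] → 90
+6 tail pad (align 8)
size 96, align 8
data bytes 79, size 96 → padding 17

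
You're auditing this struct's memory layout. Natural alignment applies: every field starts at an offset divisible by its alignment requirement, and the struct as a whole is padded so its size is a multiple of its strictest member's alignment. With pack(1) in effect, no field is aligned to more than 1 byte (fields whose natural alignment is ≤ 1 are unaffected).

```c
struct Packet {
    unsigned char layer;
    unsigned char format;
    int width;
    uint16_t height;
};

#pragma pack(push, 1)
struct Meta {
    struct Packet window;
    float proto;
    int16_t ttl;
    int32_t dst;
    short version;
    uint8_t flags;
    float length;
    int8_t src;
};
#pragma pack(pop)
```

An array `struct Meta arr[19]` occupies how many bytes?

Packet: layer at 0 (size 1, align 1) → ends 1; format at 1 (size 1, align 1) → ends 2; pad 2 to align 4 for width; width at 4 (size 4, align 4) → ends 8; height at 8 (size 2, align 2) → ends 10; tail pad 2 to reach multiple of 4; total 12 bytes, alignment 4
window at 0 (size 12, align 1) → ends 12
proto at 12 (size 4, align 1) → ends 16
ttl at 16 (size 2, align 1) → ends 18
dst at 18 (size 4, align 1) → ends 22
version at 22 (size 2, align 1) → ends 24
flags at 24 (size 1, align 1) → ends 25
length at 25 (size 4, align 1) → ends 29
src at 29 (size 1, align 1) → ends 30
total 30 bytes, alignment 1
array of 19: 19 × 30 = 570

570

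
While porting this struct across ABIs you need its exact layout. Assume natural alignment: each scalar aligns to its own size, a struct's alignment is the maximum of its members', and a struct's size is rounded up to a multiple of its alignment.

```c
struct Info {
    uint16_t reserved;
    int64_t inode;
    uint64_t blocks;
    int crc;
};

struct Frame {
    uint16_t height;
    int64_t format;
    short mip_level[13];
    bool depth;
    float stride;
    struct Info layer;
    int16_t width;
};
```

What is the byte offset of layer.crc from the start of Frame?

72

Info: 0..2  reserved  (2B, 2-aligned); 2..8  -- padding (6B); 8..16  inode  (8B, 8-aligned); 16..24  blocks  (8B, 8-aligned); 24..28  crc  (4B, 4-aligned); 28..32  -- tail padding (4B); sizeof = 32, alignof = 8
0..2  height  (2B, 2-aligned)
2..8  -- padding (6B)
8..16  format  (8B, 8-aligned)
16..42  mip_level  (26B, 2-aligned)
42..43  depth  (1B, 1-aligned)
43..44  -- padding (1B)
44..48  stride  (4B, 4-aligned)
48..80  layer  (32B, 8-aligned)
within Info: crc at 24
48 + 24 = 72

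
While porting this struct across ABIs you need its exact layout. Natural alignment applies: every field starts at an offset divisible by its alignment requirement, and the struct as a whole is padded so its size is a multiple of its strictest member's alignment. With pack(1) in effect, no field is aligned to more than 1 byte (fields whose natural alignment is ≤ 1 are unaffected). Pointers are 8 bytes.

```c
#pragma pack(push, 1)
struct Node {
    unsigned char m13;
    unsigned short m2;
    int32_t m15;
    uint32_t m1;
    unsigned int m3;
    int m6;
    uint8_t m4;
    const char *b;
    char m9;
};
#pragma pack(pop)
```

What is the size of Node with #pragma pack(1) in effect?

29

0..1  m13  (1B, 1-aligned)
1..3  m2  (2B, 1-aligned)
3..7  m15  (4B, 1-aligned)
7..11  m1  (4B, 1-aligned)
11..15  m3  (4B, 1-aligned)
15..19  m6  (4B, 1-aligned)
19..20  m4  (1B, 1-aligned)
20..28  b  (8B, 1-aligned)
28..29  m9  (1B, 1-aligned)
sizeof = 29, alignof = 1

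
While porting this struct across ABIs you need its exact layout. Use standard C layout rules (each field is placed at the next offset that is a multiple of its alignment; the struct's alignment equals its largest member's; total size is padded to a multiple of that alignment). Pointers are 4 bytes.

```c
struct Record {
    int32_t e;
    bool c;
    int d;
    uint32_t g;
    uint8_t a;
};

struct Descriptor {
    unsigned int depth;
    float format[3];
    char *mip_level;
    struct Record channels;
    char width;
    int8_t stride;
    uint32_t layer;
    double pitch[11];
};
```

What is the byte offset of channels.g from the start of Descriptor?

Record: 0..4  e  (4B, 4-aligned); 4..5  c  (1B, 1-aligned); 5..8  -- padding (3B); 8..12  d  (4B, 4-aligned); 12..16  g  (4B, 4-aligned); 16..17  a  (1B, 1-aligned); 17..20  -- tail padding (3B); sizeof = 20, alignof = 4
0..4  depth  (4B, 4-aligned)
4..16  format  (12B, 4-aligned)
16..20  mip_level  (4B, 4-aligned)
20..40  channels  (20B, 4-aligned)
within Record: g at 12
20 + 12 = 32

32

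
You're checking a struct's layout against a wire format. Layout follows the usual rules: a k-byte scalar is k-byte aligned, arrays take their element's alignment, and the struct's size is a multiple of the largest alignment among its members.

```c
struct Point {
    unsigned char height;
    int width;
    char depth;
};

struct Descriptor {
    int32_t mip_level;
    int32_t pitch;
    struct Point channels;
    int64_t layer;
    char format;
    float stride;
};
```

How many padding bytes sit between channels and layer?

4

Point: height at 0 (size 1, align 1) → ends 1; pad 3 to align 4 for width; width at 4 (size 4, align 4) → ends 8; depth at 8 (size 1, align 1) → ends 9; tail pad 3 to reach multiple of 4; total 12 bytes, alignment 4
mip_level at 0 (size 4, align 4) → ends 4
pitch at 4 (size 4, align 4) → ends 8
channels at 8 (size 12, align 4) → ends 20
pad 4 to align 8 for layer
layer at 24 (size 8, align 8) → ends 32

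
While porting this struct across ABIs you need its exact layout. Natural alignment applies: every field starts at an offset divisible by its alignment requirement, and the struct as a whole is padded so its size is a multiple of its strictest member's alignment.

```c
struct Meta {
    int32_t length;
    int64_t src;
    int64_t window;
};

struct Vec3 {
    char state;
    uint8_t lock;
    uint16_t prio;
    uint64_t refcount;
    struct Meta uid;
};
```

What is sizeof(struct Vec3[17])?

Meta: @0: length [4B, align 4] → 4; +4 pad (align 8); @8: src [8B, align 8] → 16; @16: window [8B, align 8] → 24; size 24, align 8
@0: state [1B, align 1] → 1
@1: lock [1B, align 1] → 2
@2: prio [2B, align 2] → 4
+4 pad (align 8)
@8: refcount [8B, align 8] → 16
@16: uid [24B, align 8] → 40
size 40, align 8
array of 17: 17 × 40 = 680

680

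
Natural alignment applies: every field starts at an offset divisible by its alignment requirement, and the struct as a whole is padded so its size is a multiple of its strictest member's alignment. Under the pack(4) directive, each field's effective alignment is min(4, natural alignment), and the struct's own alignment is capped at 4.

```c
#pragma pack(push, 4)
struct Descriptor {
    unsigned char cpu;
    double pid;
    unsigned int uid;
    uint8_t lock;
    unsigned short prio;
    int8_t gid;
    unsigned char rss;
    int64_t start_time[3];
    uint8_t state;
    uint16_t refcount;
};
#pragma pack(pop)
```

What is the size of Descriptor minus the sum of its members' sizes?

7

cpu at 0 (size 1, align 1) → ends 1
pad 3 to align 4 for pid
pid at 4 (size 8, align 4) → ends 12
uid at 12 (size 4, align 4) → ends 16
lock at 16 (size 1, align 1) → ends 17
pad 1 to align 2 for prio
prio at 18 (size 2, align 2) → ends 20
gid at 20 (size 1, align 1) → ends 21
rss at 21 (size 1, align 1) → ends 22
pad 2 to align 4 for start_time
start_time at 24 (size 24, align 4) → ends 48
state at 48 (size 1, align 1) → ends 49
pad 1 to align 2 for refcount
refcount at 50 (size 2, align 2) → ends 52
total 52 bytes, alignment 4
data bytes 45, size 52 → padding 7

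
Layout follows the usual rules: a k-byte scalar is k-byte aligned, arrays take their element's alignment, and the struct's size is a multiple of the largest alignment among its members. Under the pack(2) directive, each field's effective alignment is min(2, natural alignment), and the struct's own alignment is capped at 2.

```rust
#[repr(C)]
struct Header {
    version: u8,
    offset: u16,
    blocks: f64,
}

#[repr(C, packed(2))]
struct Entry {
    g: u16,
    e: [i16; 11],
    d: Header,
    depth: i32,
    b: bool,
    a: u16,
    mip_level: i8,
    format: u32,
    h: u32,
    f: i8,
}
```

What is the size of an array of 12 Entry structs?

Header: 0..1  version  (1B, 1-aligned); 1..2  -- padding (1B); 2..4  offset  (2B, 2-aligned); 4..8  -- padding (4B); 8..16  blocks  (8B, 8-aligned); sizeof = 16, alignof = 8
0..2  g  (2B, 2-aligned)
2..24  e  (22B, 2-aligned)
24..40  d  (16B, 2-aligned)
40..44  depth  (4B, 2-aligned)
44..45  b  (1B, 1-aligned)
45..46  -- padding (1B)
46..48  a  (2B, 2-aligned)
48..49  mip_level  (1B, 1-aligned)
49..50  -- padding (1B)
50..54  format  (4B, 2-aligned)
54..58  h  (4B, 2-aligned)
58..59  f  (1B, 1-aligned)
59..60  -- tail padding (1B)
sizeof = 60, alignof = 2
array of 12: 12 × 60 = 720

720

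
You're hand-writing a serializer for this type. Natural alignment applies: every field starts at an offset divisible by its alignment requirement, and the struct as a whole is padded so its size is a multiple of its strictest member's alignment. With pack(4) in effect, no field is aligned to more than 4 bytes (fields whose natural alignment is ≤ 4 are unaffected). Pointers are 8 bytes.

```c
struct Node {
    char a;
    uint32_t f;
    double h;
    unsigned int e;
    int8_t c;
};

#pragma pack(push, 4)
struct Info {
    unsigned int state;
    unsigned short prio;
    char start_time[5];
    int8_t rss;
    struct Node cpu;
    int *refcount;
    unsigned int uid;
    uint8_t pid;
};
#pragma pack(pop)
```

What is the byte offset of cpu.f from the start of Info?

Node: a at 0 (size 1, align 1) → ends 1; pad 3 to align 4 for f; f at 4 (size 4, align 4) → ends 8; h at 8 (size 8, align 8) → ends 16; e at 16 (size 4, align 4) → ends 20; c at 20 (size 1, align 1) → ends 21; tail pad 3 to reach multiple of 8; total 24 bytes, alignment 8
state at 0 (size 4, align 4) → ends 4
prio at 4 (size 2, align 2) → ends 6
start_time at 6 (size 5, align 1) → ends 11
rss at 11 (size 1, align 1) → ends 12
cpu at 12 (size 24, align 4) → ends 36
within Node: f at 4
12 + 4 = 16

16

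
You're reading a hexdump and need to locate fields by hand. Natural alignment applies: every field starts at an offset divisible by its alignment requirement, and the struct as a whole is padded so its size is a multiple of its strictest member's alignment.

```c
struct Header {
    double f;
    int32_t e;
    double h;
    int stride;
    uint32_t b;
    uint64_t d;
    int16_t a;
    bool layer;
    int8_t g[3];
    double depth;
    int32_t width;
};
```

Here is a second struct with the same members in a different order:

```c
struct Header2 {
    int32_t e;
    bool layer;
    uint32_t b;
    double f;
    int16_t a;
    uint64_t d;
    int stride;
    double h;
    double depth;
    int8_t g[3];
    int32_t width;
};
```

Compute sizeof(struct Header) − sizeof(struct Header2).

0..8  f  (8B, 8-aligned)
8..12  e  (4B, 4-aligned)
12..16  -- padding (4B)
16..24  h  (8B, 8-aligned)
24..28  stride  (4B, 4-aligned)
28..32  b  (4B, 4-aligned)
32..40  d  (8B, 8-aligned)
40..42  a  (2B, 2-aligned)
42..43  layer  (1B, 1-aligned)
43..46  g  (3B, 1-aligned)
46..48  -- padding (2B)
48..56  depth  (8B, 8-aligned)
56..60  width  (4B, 4-aligned)
60..64  -- tail padding (4B)
sizeof = 64, alignof = 8
— Header2 —
0..4  e  (4B, 4-aligned)
4..5  layer  (1B, 1-aligned)
5..8  -- padding (3B)
8..12  b  (4B, 4-aligned)
12..16  -- padding (4B)
16..24  f  (8B, 8-aligned)
24..26  a  (2B, 2-aligned)
26..32  -- padding (6B)
32..40  d  (8B, 8-aligned)
40..44  stride  (4B, 4-aligned)
44..48  -- padding (4B)
48..56  h  (8B, 8-aligned)
56..64  depth  (8B, 8-aligned)
64..67  g  (3B, 1-aligned)
67..68  -- padding (1B)
68..72  width  (4B, 4-aligned)
sizeof = 72, alignof = 8
64 − 72 = -8

-8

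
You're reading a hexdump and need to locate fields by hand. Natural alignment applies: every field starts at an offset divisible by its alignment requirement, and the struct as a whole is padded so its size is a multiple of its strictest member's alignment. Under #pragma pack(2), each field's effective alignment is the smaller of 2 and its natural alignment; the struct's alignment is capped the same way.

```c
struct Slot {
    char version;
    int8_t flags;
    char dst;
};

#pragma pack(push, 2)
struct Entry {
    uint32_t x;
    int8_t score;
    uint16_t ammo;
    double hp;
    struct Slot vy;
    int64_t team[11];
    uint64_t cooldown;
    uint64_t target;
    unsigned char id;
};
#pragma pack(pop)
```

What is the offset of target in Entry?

116

Slot: 0..1  version  (1B, 1-aligned); 1..2  flags  (1B, 1-aligned); 2..3  dst  (1B, 1-aligned); sizeof = 3, alignof = 1
0..4  x  (4B, 2-aligned)
4..5  score  (1B, 1-aligned)
5..6  -- padding (1B)
6..8  ammo  (2B, 2-aligned)
8..16  hp  (8B, 2-aligned)
16..19  vy  (3B, 1-aligned)
19..20  -- padding (1B)
20..108  team  (88B, 2-aligned)
108..116  cooldown  (8B, 2-aligned)
116..124  target  (8B, 2-aligned)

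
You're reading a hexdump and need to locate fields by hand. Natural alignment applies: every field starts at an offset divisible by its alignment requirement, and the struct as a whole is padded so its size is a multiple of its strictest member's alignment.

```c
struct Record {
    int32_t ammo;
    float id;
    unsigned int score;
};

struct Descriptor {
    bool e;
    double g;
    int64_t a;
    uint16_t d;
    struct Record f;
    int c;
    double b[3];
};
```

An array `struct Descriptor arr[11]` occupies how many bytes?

792

Record: 0..4  ammo  (4B, 4-aligned); 4..8  id  (4B, 4-aligned); 8..12  score  (4B, 4-aligned); sizeof = 12, alignof = 4
0..1  e  (1B, 1-aligned)
1..8  -- padding (7B)
8..16  g  (8B, 8-aligned)
16..24  a  (8B, 8-aligned)
24..26  d  (2B, 2-aligned)
26..28  -- padding (2B)
28..40  f  (12B, 4-aligned)
40..44  c  (4B, 4-aligned)
44..48  -- padding (4B)
48..72  b  (24B, 8-aligned)
sizeof = 72, alignof = 8
array of 11: 11 × 72 = 792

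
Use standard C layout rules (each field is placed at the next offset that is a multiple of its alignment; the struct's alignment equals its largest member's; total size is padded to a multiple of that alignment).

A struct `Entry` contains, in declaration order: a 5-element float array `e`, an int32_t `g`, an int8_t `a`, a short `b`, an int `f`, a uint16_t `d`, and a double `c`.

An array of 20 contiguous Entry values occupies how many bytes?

960

@0: e [20B, align 4] → 20
@20: g [4B, align 4] → 24
@24: a [1B, align 1] → 25
+1 pad (align 2)
@26: b [2B, align 2] → 28
@28: f [4B, align 4] → 32
@32: d [2B, align 2] → 34
+6 pad (align 8)
@40: c [8B, align 8] → 48
size 48, align 8
array of 20: 20 × 48 = 960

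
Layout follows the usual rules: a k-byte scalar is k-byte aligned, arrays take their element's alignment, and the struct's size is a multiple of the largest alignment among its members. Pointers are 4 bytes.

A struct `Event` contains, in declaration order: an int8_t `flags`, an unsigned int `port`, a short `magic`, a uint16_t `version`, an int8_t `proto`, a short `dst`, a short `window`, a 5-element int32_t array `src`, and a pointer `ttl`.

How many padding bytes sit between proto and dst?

@0: flags [1B, align 1] → 1
+3 pad (align 4)
@4: port [4B, align 4] → 8
@8: magic [2B, align 2] → 10
@10: version [2B, align 2] → 12
@12: proto [1B, align 1] → 13
+1 pad (align 2)
@14: dst [2B, align 2] → 16

1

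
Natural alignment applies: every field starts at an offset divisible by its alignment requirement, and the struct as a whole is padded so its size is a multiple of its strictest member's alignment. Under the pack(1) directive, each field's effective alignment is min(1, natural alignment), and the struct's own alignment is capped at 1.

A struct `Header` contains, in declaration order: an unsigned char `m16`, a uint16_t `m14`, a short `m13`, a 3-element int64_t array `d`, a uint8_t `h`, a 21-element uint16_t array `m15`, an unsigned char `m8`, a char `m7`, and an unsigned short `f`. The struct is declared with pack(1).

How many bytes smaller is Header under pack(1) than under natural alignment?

natural layout:
  0..1  m16  (1B, 1-aligned)
  1..2  -- padding (1B)
  2..4  m14  (2B, 2-aligned)
  4..6  m13  (2B, 2-aligned)
  6..8  -- padding (2B)
  8..32  d  (24B, 8-aligned)
  32..33  h  (1B, 1-aligned)
  33..34  -- padding (1B)
  34..76  m15  (42B, 2-aligned)
  76..77  m8  (1B, 1-aligned)
  77..78  m7  (1B, 1-aligned)
  78..80  f  (2B, 2-aligned)
  sizeof = 80, alignof = 8
packed(1) layout:
  0..1  m16  (1B, 1-aligned)
  1..3  m14  (2B, 1-aligned)
  3..5  m13  (2B, 1-aligned)
  5..29  d  (24B, 1-aligned)
  29..30  h  (1B, 1-aligned)
  30..72  m15  (42B, 1-aligned)
  72..73  m8  (1B, 1-aligned)
  73..74  m7  (1B, 1-aligned)
  74..76  f  (2B, 1-aligned)
  sizeof = 76, alignof = 1
80 − 76 = 4

4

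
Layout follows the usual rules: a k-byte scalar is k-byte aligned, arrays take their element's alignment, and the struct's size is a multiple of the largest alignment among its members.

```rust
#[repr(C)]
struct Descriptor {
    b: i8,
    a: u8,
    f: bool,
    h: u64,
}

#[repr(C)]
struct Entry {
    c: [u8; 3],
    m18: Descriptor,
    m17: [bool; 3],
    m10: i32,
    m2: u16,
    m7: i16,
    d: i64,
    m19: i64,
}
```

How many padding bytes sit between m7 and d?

4

Descriptor: b at 0 (size 1, align 1) → ends 1; a at 1 (size 1, align 1) → ends 2; f at 2 (size 1, align 1) → ends 3; pad 5 to align 8 for h; h at 8 (size 8, align 8) → ends 16; total 16 bytes, alignment 8
c at 0 (size 3, align 1) → ends 3
pad 5 to align 8 for m18
m18 at 8 (size 16, align 8) → ends 24
m17 at 24 (size 3, align 1) → ends 27
pad 1 to align 4 for m10
m10 at 28 (size 4, align 4) → ends 32
m2 at 32 (size 2, align 2) → ends 34
m7 at 34 (size 2, align 2) → ends 36
pad 4 to align 8 for d
d at 40 (size 8, align 8) → ends 48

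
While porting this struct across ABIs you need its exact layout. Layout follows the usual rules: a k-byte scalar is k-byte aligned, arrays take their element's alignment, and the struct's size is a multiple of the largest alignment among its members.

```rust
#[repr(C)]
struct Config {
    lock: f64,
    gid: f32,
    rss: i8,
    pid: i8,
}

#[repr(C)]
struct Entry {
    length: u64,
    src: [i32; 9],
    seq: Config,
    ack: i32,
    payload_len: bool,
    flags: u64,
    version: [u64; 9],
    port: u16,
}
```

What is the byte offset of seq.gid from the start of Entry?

Config: lock at 0 (size 8, align 8) → ends 8; gid at 8 (size 4, align 4) → ends 12; rss at 12 (size 1, align 1) → ends 13; pid at 13 (size 1, align 1) → ends 14; tail pad 2 to reach multiple of 8; total 16 bytes, alignment 8
length at 0 (size 8, align 8) → ends 8
src at 8 (size 36, align 4) → ends 44
pad 4 to align 8 for seq
seq at 48 (size 16, align 8) → ends 64
within Config: gid at 8
48 + 8 = 56

56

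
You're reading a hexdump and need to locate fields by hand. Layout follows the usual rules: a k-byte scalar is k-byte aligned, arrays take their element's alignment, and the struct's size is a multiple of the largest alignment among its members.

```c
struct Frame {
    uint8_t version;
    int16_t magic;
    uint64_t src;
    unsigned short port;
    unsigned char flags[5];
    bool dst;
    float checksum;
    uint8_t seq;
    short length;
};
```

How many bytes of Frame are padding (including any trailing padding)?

6

@0: version [1B, align 1] → 1
+1 pad (align 2)
@2: magic [2B, align 2] → 4
+4 pad (align 8)
@8: src [8B, align 8] → 16
@16: port [2B, align 2] → 18
@18: flags [5B, align 1] → 23
@23: dst [1B, align 1] → 24
@24: checksum [4B, align 4] → 28
@28: seq [1B, align 1] → 29
+1 pad (align 2)
@30: length [2B, align 2] → 32
size 32, align 8
data bytes 26, size 32 → padding 6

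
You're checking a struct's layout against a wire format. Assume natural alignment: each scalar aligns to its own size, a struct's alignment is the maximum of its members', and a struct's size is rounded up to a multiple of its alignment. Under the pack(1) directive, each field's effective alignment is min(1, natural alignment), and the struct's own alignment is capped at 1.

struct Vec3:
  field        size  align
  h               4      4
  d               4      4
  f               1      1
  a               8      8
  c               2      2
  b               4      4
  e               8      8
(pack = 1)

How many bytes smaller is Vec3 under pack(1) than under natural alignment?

9

natural layout:
  h at 0 (size 4, align 4) → ends 4
  d at 4 (size 4, align 4) → ends 8
  f at 8 (size 1, align 1) → ends 9
  pad 7 to align 8 for a
  a at 16 (size 8, align 8) → ends 24
  c at 24 (size 2, align 2) → ends 26
  pad 2 to align 4 for b
  b at 28 (size 4, align 4) → ends 32
  e at 32 (size 8, align 8) → ends 40
  total 40 bytes, alignment 8
packed(1) layout:
  h at 0 (size 4, align 1) → ends 4
  d at 4 (size 4, align 1) → ends 8
  f at 8 (size 1, align 1) → ends 9
  a at 9 (size 8, align 1) → ends 17
  c at 17 (size 2, align 1) → ends 19
  b at 19 (size 4, align 1) → ends 23
  e at 23 (size 8, align 1) → ends 31
  total 31 bytes, alignment 1
40 − 31 = 9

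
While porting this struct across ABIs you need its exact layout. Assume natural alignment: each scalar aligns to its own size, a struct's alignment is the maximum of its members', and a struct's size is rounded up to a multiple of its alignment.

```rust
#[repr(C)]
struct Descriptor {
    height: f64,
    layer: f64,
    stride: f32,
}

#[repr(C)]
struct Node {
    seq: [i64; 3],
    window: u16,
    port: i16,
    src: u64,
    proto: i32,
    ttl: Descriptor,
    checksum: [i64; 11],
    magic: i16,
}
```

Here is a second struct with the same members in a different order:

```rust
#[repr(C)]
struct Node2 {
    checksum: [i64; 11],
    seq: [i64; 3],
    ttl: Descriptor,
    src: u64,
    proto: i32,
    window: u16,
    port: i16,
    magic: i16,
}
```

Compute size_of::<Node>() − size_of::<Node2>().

8

Descriptor: height at 0 (size 8, align 8) → ends 8; layer at 8 (size 8, align 8) → ends 16; stride at 16 (size 4, align 4) → ends 20; tail pad 4 to reach multiple of 8; total 24 bytes, alignment 8
seq at 0 (size 24, align 8) → ends 24
window at 24 (size 2, align 2) → ends 26
port at 26 (size 2, align 2) → ends 28
pad 4 to align 8 for src
src at 32 (size 8, align 8) → ends 40
proto at 40 (size 4, align 4) → ends 44
pad 4 to align 8 for ttl
ttl at 48 (size 24, align 8) → ends 72
checksum at 72 (size 88, align 8) → ends 160
magic at 160 (size 2, align 2) → ends 162
tail pad 6 to reach multiple of 8
total 168 bytes, alignment 8
— Node2 —
checksum at 0 (size 88, align 8) → ends 88
seq at 88 (size 24, align 8) → ends 112
ttl at 112 (size 24, align 8) → ends 136
src at 136 (size 8, align 8) → ends 144
proto at 144 (size 4, align 4) → ends 148
window at 148 (size 2, align 2) → ends 150
port at 150 (size 2, align 2) → ends 152
magic at 152 (size 2, align 2) → ends 154
tail pad 6 to reach multiple of 8
total 160 bytes, alignment 8
168 − 160 = 8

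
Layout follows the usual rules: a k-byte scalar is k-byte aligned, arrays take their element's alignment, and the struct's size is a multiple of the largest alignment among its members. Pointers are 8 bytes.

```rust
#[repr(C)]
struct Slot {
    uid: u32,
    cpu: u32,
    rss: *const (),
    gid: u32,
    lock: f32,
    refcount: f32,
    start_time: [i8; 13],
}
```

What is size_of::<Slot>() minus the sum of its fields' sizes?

7

@0: uid [4B, align 4] → 4
@4: cpu [4B, align 4] → 8
@8: rss [8B, align 8] → 16
@16: gid [4B, align 4] → 20
@20: lock [4B, align 4] → 24
@24: refcount [4B, align 4] → 28
@28: start_time [13B, align 1] → 41
+7 tail pad (align 8)
size 48, align 8
data bytes 41, size 48 → padding 7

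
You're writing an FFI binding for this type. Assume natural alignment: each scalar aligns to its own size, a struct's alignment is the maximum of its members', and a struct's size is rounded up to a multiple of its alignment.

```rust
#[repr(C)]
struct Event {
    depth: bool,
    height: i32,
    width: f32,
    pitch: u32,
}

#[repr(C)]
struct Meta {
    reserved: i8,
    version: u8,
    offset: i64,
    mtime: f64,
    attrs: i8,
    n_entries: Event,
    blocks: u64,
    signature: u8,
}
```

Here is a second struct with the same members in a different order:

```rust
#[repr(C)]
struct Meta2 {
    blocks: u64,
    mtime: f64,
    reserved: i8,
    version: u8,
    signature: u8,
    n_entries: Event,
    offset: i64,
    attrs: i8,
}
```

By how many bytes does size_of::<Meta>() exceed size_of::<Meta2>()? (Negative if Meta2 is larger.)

8

Event: depth at 0 (size 1, align 1) → ends 1; pad 3 to align 4 for height; height at 4 (size 4, align 4) → ends 8; width at 8 (size 4, align 4) → ends 12; pitch at 12 (size 4, align 4) → ends 16; total 16 bytes, alignment 4
reserved at 0 (size 1, align 1) → ends 1
version at 1 (size 1, align 1) → ends 2
pad 6 to align 8 for offset
offset at 8 (size 8, align 8) → ends 16
mtime at 16 (size 8, align 8) → ends 24
attrs at 24 (size 1, align 1) → ends 25
pad 3 to align 4 for n_entries
n_entries at 28 (size 16, align 4) → ends 44
pad 4 to align 8 for blocks
blocks at 48 (size 8, align 8) → ends 56
signature at 56 (size 1, align 1) → ends 57
tail pad 7 to reach multiple of 8
total 64 bytes, alignment 8
— Meta2 —
blocks at 0 (size 8, align 8) → ends 8
mtime at 8 (size 8, align 8) → ends 16
reserved at 16 (size 1, align 1) → ends 17
version at 17 (size 1, align 1) → ends 18
signature at 18 (size 1, align 1) → ends 19
pad 1 to align 4 for n_entries
n_entries at 20 (size 16, align 4) → ends 36
pad 4 to align 8 for offset
offset at 40 (size 8, align 8) → ends 48
attrs at 48 (size 1, align 1) → ends 49
tail pad 7 to reach multiple of 8
total 56 bytes, alignment 8
64 − 56 = 8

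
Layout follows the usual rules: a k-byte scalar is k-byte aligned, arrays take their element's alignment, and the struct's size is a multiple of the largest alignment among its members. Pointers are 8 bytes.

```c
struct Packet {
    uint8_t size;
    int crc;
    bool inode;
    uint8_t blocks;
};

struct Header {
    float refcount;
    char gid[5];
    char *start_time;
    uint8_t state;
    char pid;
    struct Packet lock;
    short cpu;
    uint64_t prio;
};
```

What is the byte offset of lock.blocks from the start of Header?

37

Packet: 0..1  size  (1B, 1-aligned); 1..4  -- padding (3B); 4..8  crc  (4B, 4-aligned); 8..9  inode  (1B, 1-aligned); 9..10  blocks  (1B, 1-aligned); 10..12  -- tail padding (2B); sizeof = 12, alignof = 4
0..4  refcount  (4B, 4-aligned)
4..9  gid  (5B, 1-aligned)
9..16  -- padding (7B)
16..24  start_time  (8B, 8-aligned)
24..25  state  (1B, 1-aligned)
25..26  pid  (1B, 1-aligned)
26..28  -- padding (2B)
28..40  lock  (12B, 4-aligned)
within Packet: blocks at 9
28 + 9 = 37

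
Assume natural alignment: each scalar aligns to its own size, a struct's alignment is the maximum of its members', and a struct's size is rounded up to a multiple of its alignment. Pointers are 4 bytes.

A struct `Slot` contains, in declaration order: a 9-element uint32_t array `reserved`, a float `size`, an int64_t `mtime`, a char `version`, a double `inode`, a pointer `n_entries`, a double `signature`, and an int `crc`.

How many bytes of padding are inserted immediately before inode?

7

@0: reserved [36B, align 4] → 36
@36: size [4B, align 4] → 40
@40: mtime [8B, align 8] → 48
@48: version [1B, align 1] → 49
+7 pad (align 8)
@56: inode [8B, align 8] → 64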